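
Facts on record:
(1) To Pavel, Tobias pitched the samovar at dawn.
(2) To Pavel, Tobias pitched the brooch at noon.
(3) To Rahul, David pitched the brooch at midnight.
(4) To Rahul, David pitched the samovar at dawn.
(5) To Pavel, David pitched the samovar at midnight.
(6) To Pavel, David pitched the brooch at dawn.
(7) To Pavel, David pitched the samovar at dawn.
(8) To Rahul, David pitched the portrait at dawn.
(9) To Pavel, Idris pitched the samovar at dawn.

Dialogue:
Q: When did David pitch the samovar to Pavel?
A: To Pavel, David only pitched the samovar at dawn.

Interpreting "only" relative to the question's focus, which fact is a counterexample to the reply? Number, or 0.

Answering "When did ...?" puts focus on the setting — here, "at dawn".
So "only" ranges over settings; the rest (David as agent and the samovar as thing and Pavel as recipient) is presupposed.
Fact (5) shares the background with a different setting (at midnight) — counterexample.
(Fact (4) would refute a reading with focus on the recipient — but that is not what the question asks.)

5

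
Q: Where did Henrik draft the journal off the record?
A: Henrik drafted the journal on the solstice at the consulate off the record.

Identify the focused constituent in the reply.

The wh-word "where" asks about the location.
In the answer, "Henrik", "the journal" and "off the record" are given — repeated from the question.
"on the solstice" is also new, but it specifies the time, which is not what the question asks about — so it is not the focus.
The constituent filling the location gap is "at the consulate"; that is the focus.

at the consulate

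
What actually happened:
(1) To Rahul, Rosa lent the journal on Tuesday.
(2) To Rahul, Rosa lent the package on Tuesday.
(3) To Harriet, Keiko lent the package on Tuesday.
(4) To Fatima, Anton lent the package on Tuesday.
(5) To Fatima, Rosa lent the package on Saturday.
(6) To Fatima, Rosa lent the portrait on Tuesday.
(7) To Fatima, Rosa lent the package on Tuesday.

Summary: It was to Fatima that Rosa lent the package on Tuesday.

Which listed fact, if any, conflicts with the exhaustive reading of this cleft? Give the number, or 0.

2

The cleft puts "Fatima" in focus and presupposes the open proposition with agent = Rosa, thing = the package, setting = on Tuesday.
The exhaustive reading says no other recipient fits that background.
Fact (2) shares the background but with recipient = Rahul; exhaustivity is violated.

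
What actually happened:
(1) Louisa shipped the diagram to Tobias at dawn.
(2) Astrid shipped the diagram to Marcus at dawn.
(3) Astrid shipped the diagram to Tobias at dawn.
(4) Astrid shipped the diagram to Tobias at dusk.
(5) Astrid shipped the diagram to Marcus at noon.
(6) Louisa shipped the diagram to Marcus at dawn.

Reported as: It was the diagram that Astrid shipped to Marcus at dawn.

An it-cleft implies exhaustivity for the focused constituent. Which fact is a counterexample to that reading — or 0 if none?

0

Focus of the cleft: "the diagram" (the thing). Presupposed background: same agent, recipient, setting (Astrid / Marcus / at dawn).
The exhaustive reading says no other thing fits that background.
Every other fact differs from the presupposition on some backgrounded slot, so none challenges the exhaustivity.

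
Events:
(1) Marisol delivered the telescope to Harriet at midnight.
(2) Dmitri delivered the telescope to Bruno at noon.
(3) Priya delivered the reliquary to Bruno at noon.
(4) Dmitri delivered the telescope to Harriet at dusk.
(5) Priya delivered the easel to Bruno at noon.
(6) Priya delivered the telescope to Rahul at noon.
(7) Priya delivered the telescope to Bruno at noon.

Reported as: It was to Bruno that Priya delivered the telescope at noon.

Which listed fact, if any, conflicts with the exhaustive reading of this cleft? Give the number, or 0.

The cleft puts "Bruno" in focus and presupposes the open proposition with Priya as agent and the telescope as thing and at noon as setting.
The exhaustive reading says no other recipient fits that background.
Fact (6) shares the background but with recipient = Rahul; exhaustivity is violated.

6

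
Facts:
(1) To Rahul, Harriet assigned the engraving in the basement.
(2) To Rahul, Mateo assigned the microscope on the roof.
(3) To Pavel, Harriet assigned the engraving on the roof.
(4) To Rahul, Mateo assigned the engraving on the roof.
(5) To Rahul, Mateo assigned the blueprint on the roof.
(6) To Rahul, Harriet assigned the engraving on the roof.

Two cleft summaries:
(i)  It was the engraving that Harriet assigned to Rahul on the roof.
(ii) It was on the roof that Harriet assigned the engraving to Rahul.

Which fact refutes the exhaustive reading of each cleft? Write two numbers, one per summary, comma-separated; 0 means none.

(i): focus "the engraving". No fact shares agent = Harriet, recipient = Rahul, setting = on the roof with a different thing. 0.
(ii): focus "on the roof". Looking for agent = Harriet, thing = the engraving, recipient = Rahul with some other setting — fact (1) has in the basement there. Refuted.

0, 1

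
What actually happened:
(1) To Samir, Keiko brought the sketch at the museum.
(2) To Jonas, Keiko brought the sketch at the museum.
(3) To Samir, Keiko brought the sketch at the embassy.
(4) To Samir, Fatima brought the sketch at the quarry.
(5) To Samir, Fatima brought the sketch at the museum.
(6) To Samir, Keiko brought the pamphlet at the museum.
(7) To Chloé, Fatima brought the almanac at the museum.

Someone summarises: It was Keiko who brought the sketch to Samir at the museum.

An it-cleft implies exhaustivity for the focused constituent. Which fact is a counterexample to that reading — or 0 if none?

The cleft puts "Keiko" in focus and presupposes the open proposition with same thing, recipient, setting (the sketch / Samir / at the museum).
The exhaustive reading says no other agent fits that background.
But fact (5) also has same thing, recipient, setting (the sketch / Samir / at the museum), with agent = Fatima — so the exhaustive reading fails.

5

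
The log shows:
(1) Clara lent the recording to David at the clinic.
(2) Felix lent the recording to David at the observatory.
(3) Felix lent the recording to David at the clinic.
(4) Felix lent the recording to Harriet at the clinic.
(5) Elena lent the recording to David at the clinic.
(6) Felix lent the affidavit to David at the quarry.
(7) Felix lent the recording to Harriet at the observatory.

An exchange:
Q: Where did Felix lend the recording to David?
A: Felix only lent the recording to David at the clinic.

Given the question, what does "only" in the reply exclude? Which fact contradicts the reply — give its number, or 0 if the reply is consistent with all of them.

The question "Where did ...?" targets the setting, so in the reply the focus falls on "at the clinic".
"Only" then excludes alternative settings while the background — Felix as agent and the recording as thing and David as recipient — is held fixed.
Fact (2) keeps Felix as agent and the recording as thing and David as recipient but has setting = at the observatory; that refutes the reply.
(Fact (4) would refute a reading with focus on the recipient — but that is not what the question asks.)

2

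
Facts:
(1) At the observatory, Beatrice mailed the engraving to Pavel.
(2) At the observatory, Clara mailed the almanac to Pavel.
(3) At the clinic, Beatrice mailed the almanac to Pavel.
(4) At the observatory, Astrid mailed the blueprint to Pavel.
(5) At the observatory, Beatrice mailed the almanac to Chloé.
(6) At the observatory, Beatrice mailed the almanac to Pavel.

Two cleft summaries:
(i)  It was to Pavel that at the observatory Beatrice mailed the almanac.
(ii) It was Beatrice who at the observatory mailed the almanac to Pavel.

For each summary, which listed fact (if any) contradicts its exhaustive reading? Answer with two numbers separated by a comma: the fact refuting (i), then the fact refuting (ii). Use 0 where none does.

(i): focus "Pavel". Looking for agent = Beatrice, thing = the almanac, setting = at the observatory with some other recipient — fact (5) has Chloé there. Refuted.
(ii): focus "Beatrice". Looking for thing = the almanac, recipient = Pavel, setting = at the observatory with some other agent — fact (2) has Clara there. Refuted.

5, 2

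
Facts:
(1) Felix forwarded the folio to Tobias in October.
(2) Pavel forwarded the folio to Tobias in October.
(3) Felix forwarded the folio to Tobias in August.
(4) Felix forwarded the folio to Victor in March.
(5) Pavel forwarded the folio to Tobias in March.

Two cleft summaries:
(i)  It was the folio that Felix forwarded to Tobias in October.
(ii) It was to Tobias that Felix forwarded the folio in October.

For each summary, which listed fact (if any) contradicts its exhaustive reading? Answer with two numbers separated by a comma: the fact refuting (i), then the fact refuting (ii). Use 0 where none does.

Summary (i) focuses "the folio" (the thing); background same agent, recipient, setting (Felix / Tobias / in October). No fact matches that background with a different thing, so 0.
Summary (ii) focuses "Tobias" (the recipient); background same agent, thing, setting (Felix / the folio / in October). No fact matches that background with a different recipient, so 0.

0, 0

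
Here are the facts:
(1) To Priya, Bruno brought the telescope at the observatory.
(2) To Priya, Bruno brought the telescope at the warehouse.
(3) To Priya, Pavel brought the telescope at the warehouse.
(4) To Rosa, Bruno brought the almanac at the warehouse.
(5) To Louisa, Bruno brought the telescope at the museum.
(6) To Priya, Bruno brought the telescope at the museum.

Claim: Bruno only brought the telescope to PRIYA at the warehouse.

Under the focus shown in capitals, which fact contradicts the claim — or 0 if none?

The capitals mark "Priya" as focus. So "only" rules out other recipients, with the rest (same agent, thing, setting (Bruno / the telescope / at the warehouse)) as background.
Every other fact changes something in the background, not just the recipient. Nothing refutes the claim.

0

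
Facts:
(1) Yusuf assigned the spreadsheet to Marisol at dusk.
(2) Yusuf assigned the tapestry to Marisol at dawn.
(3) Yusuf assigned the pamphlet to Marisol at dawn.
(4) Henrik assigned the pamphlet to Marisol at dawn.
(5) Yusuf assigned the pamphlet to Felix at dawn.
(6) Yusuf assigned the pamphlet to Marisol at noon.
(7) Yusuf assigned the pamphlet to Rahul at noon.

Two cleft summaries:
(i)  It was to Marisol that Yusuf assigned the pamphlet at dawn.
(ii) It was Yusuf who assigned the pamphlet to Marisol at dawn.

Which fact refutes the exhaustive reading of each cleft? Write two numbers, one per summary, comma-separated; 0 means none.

Summary (i) focuses "Marisol" (the recipient); background same agent, thing, setting (Yusuf / the pamphlet / at dawn). Fact (5) matches that background with recipient = Felix — refutes (i).
Summary (ii) focuses "Yusuf" (the agent); background same thing, recipient, setting (the pamphlet / Marisol / at dawn). Fact (4) matches that background with agent = Henrik — refutes (ii).

5, 4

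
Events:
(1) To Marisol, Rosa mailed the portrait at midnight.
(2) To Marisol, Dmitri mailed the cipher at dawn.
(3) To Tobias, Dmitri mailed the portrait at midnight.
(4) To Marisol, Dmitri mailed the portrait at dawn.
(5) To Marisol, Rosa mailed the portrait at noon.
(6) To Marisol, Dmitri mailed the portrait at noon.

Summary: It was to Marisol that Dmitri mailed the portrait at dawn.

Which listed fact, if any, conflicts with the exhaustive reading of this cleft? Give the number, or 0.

Focus of the cleft: "Marisol" (the recipient). Presupposed background: agent = Dmitri, thing = the portrait, setting = at dawn.
Exhaustivity: Marisol is the only recipient satisfying that background.
Every other fact differs from the presupposition on some backgrounded slot, so none challenges the exhaustivity.

0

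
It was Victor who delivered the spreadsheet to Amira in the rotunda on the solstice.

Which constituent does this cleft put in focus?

Victor

In an it-cleft "It was X that/who ...", the clefted constituent X is the focus; the that/who-clause expresses the presupposed open proposition.
Here the focus is "Victor". The backgrounded (presupposed) material includes "the spreadsheet", "to Amira", "in the rotunda" and "on the solstice".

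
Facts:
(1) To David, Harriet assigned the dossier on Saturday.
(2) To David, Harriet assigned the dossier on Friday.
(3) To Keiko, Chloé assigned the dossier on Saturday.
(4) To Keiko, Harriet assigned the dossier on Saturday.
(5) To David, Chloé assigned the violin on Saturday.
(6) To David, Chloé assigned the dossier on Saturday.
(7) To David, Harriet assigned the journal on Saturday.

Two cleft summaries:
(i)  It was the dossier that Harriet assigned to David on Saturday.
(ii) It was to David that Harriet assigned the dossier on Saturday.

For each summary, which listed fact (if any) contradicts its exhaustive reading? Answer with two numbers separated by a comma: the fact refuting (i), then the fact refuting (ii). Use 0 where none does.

Summary (i) focuses "the dossier" (the thing); background agent = Harriet, recipient = David, setting = on Saturday. Fact (7) matches that background with thing = the journal — refutes (i).
Summary (ii) focuses "David" (the recipient); background agent = Harriet, thing = the dossier, setting = on Saturday. Fact (4) matches that background with recipient = Keiko — refutes (ii).

7, 4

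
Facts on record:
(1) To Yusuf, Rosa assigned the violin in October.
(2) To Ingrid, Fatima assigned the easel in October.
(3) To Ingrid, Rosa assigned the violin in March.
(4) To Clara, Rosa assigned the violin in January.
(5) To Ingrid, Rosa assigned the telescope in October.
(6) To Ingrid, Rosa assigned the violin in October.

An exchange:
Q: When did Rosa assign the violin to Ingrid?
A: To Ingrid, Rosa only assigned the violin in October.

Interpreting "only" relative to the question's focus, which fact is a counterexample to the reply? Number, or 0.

Answering "When did ...?" puts focus on the setting — here, "in October".
"Only" then excludes alternative settings while the background — Rosa as agent and the violin as thing and Ingrid as recipient — is held fixed.
Fact (3) shares the background with a different setting (in March) — counterexample.
(Fact (5) would refute a reading with focus on the thing — but that is not what the question asks.)

3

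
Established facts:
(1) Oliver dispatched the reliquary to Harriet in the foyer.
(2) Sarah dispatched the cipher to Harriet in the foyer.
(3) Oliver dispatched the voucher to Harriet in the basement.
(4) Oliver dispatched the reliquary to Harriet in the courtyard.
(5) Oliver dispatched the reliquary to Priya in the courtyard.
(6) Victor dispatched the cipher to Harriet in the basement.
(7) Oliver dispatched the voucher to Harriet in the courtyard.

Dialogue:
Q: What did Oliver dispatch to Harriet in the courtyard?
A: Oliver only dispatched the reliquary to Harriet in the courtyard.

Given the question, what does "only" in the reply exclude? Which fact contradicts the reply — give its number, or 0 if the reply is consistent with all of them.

The question "What did ...?" targets the thing, so in the reply the focus falls on "the reliquary".
"Only" then excludes alternative things while the background — same agent, recipient, setting (Oliver / Harriet / in the courtyard) — is held fixed.
Fact (7) shares the background with a different thing (the voucher) — counterexample.
(Fact (1) would refute a reading with focus on the setting — but that is not what the question asks.)

7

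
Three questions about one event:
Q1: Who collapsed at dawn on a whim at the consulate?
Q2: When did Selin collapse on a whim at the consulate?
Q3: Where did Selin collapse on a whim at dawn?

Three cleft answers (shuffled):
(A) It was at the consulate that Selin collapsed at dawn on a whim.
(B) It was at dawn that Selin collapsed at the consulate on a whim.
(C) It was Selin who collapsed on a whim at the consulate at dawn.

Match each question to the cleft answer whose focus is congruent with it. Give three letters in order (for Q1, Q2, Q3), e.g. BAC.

Q1 asks about the subject (agent); cleft (C) focuses "Selin", which is the subject (agent) — so Q1 → C.
Q2 asks about the time; cleft (B) focuses "at dawn", which is the time — so Q2 → B.
Q3 asks about the location; cleft (A) focuses "at the consulate", which is the location — so Q3 → A.
Mapping: Q1→C, Q2→B, Q3→A.

CBA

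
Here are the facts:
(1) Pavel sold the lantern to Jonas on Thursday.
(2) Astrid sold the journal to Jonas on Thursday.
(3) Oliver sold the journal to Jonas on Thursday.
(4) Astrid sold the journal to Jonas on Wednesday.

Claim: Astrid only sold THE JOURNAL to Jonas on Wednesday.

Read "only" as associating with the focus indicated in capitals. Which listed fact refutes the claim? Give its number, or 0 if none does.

0

Focus (in capitals) is "the journal" — the thing. "Only" excludes alternative things while holding fixed Astrid as agent and Jonas as recipient and on Wednesday as setting.
Every other fact changes something in the background, not just the thing. Nothing refutes the claim.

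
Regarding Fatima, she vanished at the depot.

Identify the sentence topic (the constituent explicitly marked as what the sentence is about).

The construction explicitly marks "Fatima" as what the sentence is about — the topic.
The remainder of the clause is the comment (what is said about the topic).

Fatima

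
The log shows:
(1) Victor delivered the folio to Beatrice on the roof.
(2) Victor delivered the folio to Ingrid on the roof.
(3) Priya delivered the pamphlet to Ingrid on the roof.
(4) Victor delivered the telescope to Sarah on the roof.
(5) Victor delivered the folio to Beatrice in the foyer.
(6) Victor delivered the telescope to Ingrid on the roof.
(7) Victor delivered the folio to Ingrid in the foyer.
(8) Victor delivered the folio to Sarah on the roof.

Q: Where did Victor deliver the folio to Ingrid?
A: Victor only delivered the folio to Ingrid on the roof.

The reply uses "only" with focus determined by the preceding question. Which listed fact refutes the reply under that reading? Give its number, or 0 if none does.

7

Answering "Where did ...?" puts focus on the setting — here, "on the roof".
So "only" ranges over settings; the rest (same agent, thing, recipient (Victor / the folio / Ingrid)) is presupposed.
Fact (7) keeps same agent, thing, recipient (Victor / the folio / Ingrid) but has setting = in the foyer; that refutes the reply.
(Fact (6) would refute a reading with focus on the thing — but that is not what the question asks.)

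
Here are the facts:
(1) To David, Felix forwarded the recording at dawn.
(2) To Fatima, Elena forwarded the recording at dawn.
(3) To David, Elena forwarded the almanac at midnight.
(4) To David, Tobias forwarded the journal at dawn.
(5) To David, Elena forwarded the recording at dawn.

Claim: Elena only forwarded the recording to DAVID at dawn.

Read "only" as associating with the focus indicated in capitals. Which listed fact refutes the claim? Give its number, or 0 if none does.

The capitals mark "David" as focus. So "only" rules out other recipients, with the rest (Elena as agent and the recording as thing and at dawn as setting) as background.
Fact (2) shares the background but differs in recipient (Fatima) — a counterexample.

2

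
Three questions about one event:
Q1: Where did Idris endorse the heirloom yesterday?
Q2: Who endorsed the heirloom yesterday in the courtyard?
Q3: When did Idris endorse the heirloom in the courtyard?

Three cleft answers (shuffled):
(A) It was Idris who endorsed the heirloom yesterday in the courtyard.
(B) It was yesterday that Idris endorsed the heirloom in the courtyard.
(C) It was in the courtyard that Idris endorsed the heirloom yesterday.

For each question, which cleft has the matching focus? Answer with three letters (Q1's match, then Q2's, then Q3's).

Q1 asks about the location; cleft (C) focuses "in the courtyard", which is the location — so Q1 → C.
Q2 asks about the subject (agent); cleft (A) focuses "Idris", which is the subject (agent) — so Q2 → A.
Q3 asks about the time; cleft (B) focuses "yesterday", which is the time — so Q3 → B.
Mapping: Q1→C, Q2→A, Q3→B.

CAB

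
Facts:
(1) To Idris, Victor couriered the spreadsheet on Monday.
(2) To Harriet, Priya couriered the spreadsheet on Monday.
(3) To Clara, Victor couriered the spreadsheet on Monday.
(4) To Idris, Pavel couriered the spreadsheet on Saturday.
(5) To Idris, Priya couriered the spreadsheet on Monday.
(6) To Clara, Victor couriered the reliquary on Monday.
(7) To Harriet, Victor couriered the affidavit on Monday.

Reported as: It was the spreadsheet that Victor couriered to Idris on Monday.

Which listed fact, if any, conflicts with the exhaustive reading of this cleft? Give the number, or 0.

Focus of the cleft: "the spreadsheet" (the thing). Presupposed background: agent = Victor, recipient = Idris, setting = on Monday.
The exhaustive reading says no other thing fits that background.
No listed fact matches the background with a different thing. Exhaustivity holds.

0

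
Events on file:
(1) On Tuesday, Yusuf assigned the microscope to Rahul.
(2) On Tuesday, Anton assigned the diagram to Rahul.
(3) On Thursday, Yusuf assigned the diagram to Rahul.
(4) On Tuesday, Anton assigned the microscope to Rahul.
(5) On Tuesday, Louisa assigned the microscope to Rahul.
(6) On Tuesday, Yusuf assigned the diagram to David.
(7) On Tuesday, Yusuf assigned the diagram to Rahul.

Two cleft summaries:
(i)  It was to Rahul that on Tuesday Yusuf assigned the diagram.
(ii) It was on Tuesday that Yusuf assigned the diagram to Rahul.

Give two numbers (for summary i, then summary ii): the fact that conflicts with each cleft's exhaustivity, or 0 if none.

6, 3

(i): focus "Rahul". Looking for same agent, thing, setting (Yusuf / the diagram / on Tuesday) with some other recipient — fact (6) has David there. Refuted.
(ii): focus "on Tuesday". Looking for same agent, thing, recipient (Yusuf / the diagram / Rahul) with some other setting — fact (3) has on Thursday there. Refuted.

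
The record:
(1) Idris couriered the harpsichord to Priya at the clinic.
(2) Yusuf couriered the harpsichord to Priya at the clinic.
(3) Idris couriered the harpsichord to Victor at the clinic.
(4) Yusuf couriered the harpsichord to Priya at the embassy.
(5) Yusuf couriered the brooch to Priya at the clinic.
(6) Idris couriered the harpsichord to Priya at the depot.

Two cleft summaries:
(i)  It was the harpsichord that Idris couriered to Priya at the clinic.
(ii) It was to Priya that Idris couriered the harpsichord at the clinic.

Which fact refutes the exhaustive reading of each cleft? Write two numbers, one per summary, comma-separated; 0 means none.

0, 3

Summary (i) focuses "the harpsichord" (the thing); background agent = Idris, recipient = Priya, setting = at the clinic. No fact matches that background with a different thing, so 0.
Summary (ii) focuses "Priya" (the recipient); background agent = Idris, thing = the harpsichord, setting = at the clinic. Fact (3) matches that background with recipient = Victor — refutes (ii).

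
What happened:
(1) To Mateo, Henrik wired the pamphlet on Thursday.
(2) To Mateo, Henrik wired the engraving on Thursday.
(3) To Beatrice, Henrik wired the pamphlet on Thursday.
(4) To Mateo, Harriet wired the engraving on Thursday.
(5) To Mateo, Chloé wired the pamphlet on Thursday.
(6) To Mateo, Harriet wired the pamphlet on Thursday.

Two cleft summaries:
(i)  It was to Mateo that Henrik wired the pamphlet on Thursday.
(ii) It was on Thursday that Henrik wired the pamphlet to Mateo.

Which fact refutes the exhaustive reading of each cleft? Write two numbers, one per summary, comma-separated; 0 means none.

Summary (i) focuses "Mateo" (the recipient); background Henrik as agent and the pamphlet as thing and on Thursday as setting. Fact (3) matches that background with recipient = Beatrice — refutes (i).
Summary (ii) focuses "on Thursday" (the setting); background Henrik as agent and the pamphlet as thing and Mateo as recipient. No fact matches that background with a different setting, so 0.

3, 0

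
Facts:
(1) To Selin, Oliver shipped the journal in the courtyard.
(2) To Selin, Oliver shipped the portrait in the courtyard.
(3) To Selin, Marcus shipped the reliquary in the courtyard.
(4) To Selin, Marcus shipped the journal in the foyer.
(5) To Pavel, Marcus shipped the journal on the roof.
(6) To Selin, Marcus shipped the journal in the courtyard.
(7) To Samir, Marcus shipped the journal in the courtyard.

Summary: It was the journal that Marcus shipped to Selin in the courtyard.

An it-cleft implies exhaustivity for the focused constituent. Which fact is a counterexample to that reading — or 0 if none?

3

Focus of the cleft: "the journal" (the thing). Presupposed background: same agent, recipient, setting (Marcus / Selin / in the courtyard).
The exhaustive reading says no other thing fits that background.
But fact (3) also has same agent, recipient, setting (Marcus / Selin / in the courtyard), with thing = the reliquary — so the exhaustive reading fails.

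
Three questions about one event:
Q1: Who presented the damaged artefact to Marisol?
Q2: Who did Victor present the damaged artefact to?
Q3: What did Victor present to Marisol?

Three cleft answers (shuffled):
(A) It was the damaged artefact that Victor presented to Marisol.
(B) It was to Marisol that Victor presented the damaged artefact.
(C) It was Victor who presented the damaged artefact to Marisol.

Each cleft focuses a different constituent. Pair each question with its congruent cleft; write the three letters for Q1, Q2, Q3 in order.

CBA

Q1 asks about the subject (agent); cleft (C) focuses "Victor", which is the subject (agent) — so Q1 → C.
Q2 asks about the recipient; cleft (B) focuses "to Marisol", which is the recipient — so Q2 → B.
Q3 asks about the direct object; cleft (A) focuses "the damaged artefact", which is the direct object — so Q3 → A.
Mapping: Q1→C, Q2→B, Q3→A.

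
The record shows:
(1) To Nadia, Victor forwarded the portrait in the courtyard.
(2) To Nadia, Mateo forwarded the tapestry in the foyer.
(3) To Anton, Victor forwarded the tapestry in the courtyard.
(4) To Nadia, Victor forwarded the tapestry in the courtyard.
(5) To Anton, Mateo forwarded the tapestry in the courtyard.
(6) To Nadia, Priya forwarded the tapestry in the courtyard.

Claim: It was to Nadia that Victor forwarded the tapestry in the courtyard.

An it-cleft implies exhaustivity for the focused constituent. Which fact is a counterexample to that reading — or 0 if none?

3

Focus of the cleft: "Nadia" (the recipient). Presupposed background: agent = Victor, thing = the tapestry, setting = in the courtyard.
Exhaustivity: Nadia is the only recipient satisfying that background.
Fact (3) shares the background but with recipient = Anton; exhaustivity is violated.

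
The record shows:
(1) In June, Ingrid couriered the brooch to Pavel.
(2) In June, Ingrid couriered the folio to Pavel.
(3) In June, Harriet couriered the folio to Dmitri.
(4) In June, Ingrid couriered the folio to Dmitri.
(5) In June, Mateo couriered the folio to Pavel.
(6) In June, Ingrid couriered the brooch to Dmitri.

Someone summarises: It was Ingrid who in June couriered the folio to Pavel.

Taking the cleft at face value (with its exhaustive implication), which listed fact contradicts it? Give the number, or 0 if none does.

The cleft puts "Ingrid" in focus and presupposes the open proposition with thing = the folio, recipient = Pavel, setting = in June.
Exhaustivity: Ingrid is the only agent satisfying that background.
Fact (5) shares the background but with agent = Mateo; exhaustivity is violated.

5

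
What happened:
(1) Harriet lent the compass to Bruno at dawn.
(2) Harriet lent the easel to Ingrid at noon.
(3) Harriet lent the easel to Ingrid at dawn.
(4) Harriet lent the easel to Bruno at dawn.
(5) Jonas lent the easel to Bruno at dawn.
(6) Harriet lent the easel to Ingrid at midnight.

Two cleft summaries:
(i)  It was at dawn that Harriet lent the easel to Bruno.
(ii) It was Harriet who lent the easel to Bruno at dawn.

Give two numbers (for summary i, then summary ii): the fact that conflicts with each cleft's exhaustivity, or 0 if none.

0, 5

Summary (i) focuses "at dawn" (the setting); background Harriet as agent and the easel as thing and Bruno as recipient. No fact matches that background with a different setting, so 0.
Summary (ii) focuses "Harriet" (the agent); background the easel as thing and Bruno as recipient and at dawn as setting. Fact (5) matches that background with agent = Jonas — refutes (ii).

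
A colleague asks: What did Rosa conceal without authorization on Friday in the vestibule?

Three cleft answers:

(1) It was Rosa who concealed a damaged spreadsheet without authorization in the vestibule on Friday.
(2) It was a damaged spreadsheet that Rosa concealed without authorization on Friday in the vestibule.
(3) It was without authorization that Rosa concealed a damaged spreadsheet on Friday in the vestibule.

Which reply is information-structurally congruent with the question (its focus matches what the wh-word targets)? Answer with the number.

2

The question word "what" targets the direct object.
Option (1) clefts "Rosa" — the subject (agent), not what was asked.
Option (2) clefts "a damaged spreadsheet" — that matches what the question asks about.
Option (3) clefts "without authorization" — the manner, not what was asked.
So the congruent reply is (2).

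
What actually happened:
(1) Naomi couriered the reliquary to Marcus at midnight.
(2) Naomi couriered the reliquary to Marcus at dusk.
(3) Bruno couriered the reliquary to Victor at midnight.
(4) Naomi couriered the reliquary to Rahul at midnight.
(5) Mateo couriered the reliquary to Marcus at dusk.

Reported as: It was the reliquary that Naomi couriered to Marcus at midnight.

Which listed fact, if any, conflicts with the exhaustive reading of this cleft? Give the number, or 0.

0

Focus of the cleft: "the reliquary" (the thing). Presupposed background: same agent, recipient, setting (Naomi / Marcus / at midnight).
The exhaustive reading says no other thing fits that background.
No listed fact matches the background with a different thing. Exhaustivity holds.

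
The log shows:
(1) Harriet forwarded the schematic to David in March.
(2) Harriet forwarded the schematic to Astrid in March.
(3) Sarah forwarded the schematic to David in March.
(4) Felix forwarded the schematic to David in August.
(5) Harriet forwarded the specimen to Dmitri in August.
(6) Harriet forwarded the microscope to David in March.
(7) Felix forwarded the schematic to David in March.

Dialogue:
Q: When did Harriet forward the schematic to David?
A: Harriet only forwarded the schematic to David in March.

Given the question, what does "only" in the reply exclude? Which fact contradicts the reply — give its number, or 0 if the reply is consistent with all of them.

0

The question "When did ...?" targets the setting, so in the reply the focus falls on "in March".
So "only" ranges over settings; the rest (agent = Harriet, thing = the schematic, recipient = David) is presupposed.
No fact keeps agent = Harriet, thing = the schematic, recipient = David while changing the setting; every other fact differs on something backgrounded. The reply stands.
(Fact (2) would refute a reading with focus on the recipient — but that is not what the question asks.)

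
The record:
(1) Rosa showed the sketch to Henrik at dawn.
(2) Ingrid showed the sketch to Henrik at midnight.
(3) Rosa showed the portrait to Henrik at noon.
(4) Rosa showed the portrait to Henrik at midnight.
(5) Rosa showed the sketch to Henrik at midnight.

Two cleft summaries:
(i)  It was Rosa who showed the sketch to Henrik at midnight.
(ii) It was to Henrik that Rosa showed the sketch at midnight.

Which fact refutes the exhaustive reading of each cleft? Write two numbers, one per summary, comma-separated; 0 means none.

(i): focus "Rosa". Looking for thing = the sketch, recipient = Henrik, setting = at midnight with some other agent — fact (2) has Ingrid there. Refuted.
(ii): focus "Henrik". No fact shares agent = Rosa, thing = the sketch, setting = at midnight with a different recipient. 0.

2, 0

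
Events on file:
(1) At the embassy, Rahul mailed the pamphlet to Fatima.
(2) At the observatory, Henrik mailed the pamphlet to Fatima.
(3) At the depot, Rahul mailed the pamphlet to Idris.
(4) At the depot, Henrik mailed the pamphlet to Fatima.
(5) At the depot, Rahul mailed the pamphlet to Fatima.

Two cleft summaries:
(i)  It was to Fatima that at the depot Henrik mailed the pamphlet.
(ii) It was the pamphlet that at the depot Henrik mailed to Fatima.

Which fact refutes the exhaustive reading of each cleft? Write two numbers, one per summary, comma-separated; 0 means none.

Summary (i) focuses "Fatima" (the recipient); background Henrik as agent and the pamphlet as thing and at the depot as setting. No fact matches that background with a different recipient, so 0.
Summary (ii) focuses "the pamphlet" (the thing); background Henrik as agent and Fatima as recipient and at the depot as setting. No fact matches that background with a different thing, so 0.

0, 0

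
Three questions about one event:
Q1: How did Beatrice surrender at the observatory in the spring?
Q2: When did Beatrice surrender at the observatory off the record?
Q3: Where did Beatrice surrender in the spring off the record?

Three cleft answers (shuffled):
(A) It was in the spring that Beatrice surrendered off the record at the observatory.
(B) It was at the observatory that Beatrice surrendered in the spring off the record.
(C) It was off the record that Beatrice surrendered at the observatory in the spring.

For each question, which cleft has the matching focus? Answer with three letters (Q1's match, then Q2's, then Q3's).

Q1 asks about the manner; cleft (C) focuses "off the record", which is the manner — so Q1 → C.
Q2 asks about the time; cleft (A) focuses "in the spring", which is the time — so Q2 → A.
Q3 asks about the location; cleft (B) focuses "at the observatory", which is the location — so Q3 → B.
Mapping: Q1→C, Q2→A, Q3→B.

CAB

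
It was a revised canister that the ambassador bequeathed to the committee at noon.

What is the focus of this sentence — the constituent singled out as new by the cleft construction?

In an it-cleft "It was X that/who ...", the clefted constituent X is the focus; the that/who-clause expresses the presupposed open proposition.
Here the focus is "a revised canister". The backgrounded (presupposed) material includes "the ambassador", "to the committee" and "at noon".

a revised canister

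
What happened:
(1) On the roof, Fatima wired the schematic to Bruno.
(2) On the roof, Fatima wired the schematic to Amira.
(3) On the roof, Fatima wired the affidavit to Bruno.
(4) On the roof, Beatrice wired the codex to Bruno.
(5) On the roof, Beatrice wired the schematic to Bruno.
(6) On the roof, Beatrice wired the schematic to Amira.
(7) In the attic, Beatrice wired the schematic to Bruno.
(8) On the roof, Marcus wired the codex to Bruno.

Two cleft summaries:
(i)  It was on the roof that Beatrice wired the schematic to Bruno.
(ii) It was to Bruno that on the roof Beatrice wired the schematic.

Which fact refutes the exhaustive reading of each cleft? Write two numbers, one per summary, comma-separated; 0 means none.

Summary (i) focuses "on the roof" (the setting); background agent = Beatrice, thing = the schematic, recipient = Bruno. Fact (7) matches that background with setting = in the attic — refutes (i).
Summary (ii) focuses "Bruno" (the recipient); background agent = Beatrice, thing = the schematic, setting = on the roof. Fact (6) matches that background with recipient = Amira — refutes (ii).

7, 6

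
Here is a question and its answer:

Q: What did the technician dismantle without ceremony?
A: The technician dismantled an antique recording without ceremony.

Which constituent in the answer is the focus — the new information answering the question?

an antique recording

The wh-word "what" asks about the direct object.
In the answer, "the technician" and "without ceremony" are given — repeated from the question.
The constituent filling the direct object gap is "an antique recording"; that is the focus and would carry nuclear stress.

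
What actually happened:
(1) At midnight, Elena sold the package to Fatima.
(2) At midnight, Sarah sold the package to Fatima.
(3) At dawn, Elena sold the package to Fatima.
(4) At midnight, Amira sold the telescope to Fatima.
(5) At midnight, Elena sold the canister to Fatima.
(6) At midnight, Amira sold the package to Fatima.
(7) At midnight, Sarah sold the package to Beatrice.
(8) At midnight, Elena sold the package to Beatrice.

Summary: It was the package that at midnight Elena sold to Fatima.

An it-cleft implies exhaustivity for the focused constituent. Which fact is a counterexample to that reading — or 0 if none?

5

The cleft puts "the package" in focus and presupposes the open proposition with agent = Elena, recipient = Fatima, setting = at midnight.
The exhaustive reading says no other thing fits that background.
But fact (5) also has agent = Elena, recipient = Fatima, setting = at midnight, with thing = the canister — so the exhaustive reading fails.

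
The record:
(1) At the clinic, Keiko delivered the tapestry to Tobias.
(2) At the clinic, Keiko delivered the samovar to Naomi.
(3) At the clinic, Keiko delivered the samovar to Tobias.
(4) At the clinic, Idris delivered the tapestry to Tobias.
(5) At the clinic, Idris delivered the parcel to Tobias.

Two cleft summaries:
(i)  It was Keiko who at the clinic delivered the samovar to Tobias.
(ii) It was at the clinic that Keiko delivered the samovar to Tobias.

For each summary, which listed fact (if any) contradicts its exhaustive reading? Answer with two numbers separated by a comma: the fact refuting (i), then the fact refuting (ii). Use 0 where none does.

0, 0

(i): focus "Keiko". No fact shares same thing, recipient, setting (the samovar / Tobias / at the clinic) with a different agent. 0.
(ii): focus "at the clinic". No fact shares same agent, thing, recipient (Keiko / the samovar / Tobias) with a different setting. 0.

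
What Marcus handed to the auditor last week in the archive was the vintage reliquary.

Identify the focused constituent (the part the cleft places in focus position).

the vintage reliquary

In a pseudo-cleft "What ... was X", the post-copular constituent X is the focus.
Here the focus is "the vintage reliquary". The backgrounded (presupposed) material includes "Marcus", "to the auditor", "in the archive" and "last week".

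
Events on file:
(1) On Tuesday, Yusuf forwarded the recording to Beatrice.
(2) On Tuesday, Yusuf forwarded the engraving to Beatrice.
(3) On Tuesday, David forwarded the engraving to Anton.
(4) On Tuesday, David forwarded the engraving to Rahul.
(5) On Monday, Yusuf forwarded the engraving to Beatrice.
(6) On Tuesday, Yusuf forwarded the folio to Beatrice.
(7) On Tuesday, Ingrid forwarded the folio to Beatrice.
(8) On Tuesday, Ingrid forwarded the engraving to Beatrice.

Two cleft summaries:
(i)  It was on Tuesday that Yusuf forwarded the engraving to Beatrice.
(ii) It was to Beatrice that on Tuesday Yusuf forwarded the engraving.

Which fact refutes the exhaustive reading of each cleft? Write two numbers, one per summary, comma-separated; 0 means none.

5, 0

Summary (i) focuses "on Tuesday" (the setting); background Yusuf as agent and the engraving as thing and Beatrice as recipient. Fact (5) matches that background with setting = on Monday — refutes (i).
Summary (ii) focuses "Beatrice" (the recipient); background Yusuf as agent and the engraving as thing and on Tuesday as setting. No fact matches that background with a different recipient, so 0.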